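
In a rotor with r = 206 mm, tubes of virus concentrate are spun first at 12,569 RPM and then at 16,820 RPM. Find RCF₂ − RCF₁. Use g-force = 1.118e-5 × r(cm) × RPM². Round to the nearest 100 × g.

≈ 28800 x g

r = 206 mm = 20.6 cm
RCF₁ = 1.118 × 10⁻⁵ × 20.6 × (12569)² = 1.118 × 10⁻⁵ × 20.6 × 157,979,761 ≈ 36,384 × g
RCF₂ = 1.118 × 10⁻⁵ × 20.6 × (16820)² = 1.118 × 10⁻⁵ × 20.6 × 282,912,400 ≈ 65,157 × g
Increase = 65,157 − 36,384 = 28,773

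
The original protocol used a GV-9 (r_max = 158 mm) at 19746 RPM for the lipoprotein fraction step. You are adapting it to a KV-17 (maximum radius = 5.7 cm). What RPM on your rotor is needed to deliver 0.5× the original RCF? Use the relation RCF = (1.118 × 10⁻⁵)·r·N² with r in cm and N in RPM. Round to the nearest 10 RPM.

≈ 23250 RPM

Original rotor: r = 158 mm = 15.8 cm
RCF_original = 1.118 × 10⁻⁵ × 15.8 × (19746)² = 1.118 × 10⁻⁵ × 15.8 × 389,904,516 ≈ 68,874.3 × g
Target RCF = 0.5 × 68,874.3 ≈ 34,437.2 × g
34,437.2 = 1.118 × 10⁻⁵ × 5.7 × N²
N² = 34,437.2 / (6.3726 × 10⁻⁵) = 540,394,815
N ≈ √540,394,815 ≈ 23,246.4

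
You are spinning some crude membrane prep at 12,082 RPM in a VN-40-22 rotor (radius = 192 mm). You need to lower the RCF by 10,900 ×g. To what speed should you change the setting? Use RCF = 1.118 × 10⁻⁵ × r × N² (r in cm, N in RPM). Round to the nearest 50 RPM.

r = 192 mm = 19.2 cm
Current RCF = 1.118 × 10⁻⁵ × 19.2 × (12082)² = 1.118 × 10⁻⁵ × 19.2 × 145,974,724 ≈ 31,334.4 × g
Target RCF = 31,334.4 − 10,900 = 20,434.4 × g
N² = 20,434.4 / (21.4656 × 10⁻⁵) = 95,196,035
N ≈ √95,196,035 ≈ 9,756.8

9750 RPM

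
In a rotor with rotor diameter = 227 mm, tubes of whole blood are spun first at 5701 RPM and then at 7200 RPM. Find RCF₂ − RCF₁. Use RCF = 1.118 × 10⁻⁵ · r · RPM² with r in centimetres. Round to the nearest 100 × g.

r = 227 mm / 2 = 113.5 mm = 11.35 cm
RCF₁ = 1.118 × 10⁻⁵ × 11.35 × (5701)² = 1.118 × 10⁻⁵ × 11.35 × 32,501,401 ≈ 4,124.2 × g
RCF₂ = 1.118 × 10⁻⁵ × 11.35 × (7200)² = 1.118 × 10⁻⁵ × 11.35 × 51,840,000 ≈ 6,578.1 × g
Increase = 6,578.1 − 4,124.2 = 2,453.9

2500 g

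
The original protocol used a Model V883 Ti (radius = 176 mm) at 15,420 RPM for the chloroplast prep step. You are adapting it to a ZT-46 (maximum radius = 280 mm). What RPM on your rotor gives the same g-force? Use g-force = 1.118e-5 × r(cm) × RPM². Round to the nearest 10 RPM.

≈ 12230 RPM

Original rotor: r = 176 mm = 17.6 cm
RCF_original = 1.118 × 10⁻⁵ × 17.6 × (15420)² = 1.118 × 10⁻⁵ × 17.6 × 237,776,400 ≈ 46,786.8 × g
Your rotor: r = 280 mm = 28.0 cm
46,786.8 = 1.118 × 10⁻⁵ × 28 × N²
N² = 46,786.8 / (31.304 × 10⁻⁵) = 149,459,494
N ≈ √149,459,494 ≈ 12,225.4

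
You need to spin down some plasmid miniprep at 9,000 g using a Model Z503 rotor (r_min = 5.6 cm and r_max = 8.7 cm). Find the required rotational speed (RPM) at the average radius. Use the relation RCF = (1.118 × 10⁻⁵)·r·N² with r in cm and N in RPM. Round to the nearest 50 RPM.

r_avg = (5.6 + 8.7) / 2 = 7.15 cm
9,000 = 1.118 × 10⁻⁵ × 7.15 × N²
N² = 9,000 / (7.9937 × 10⁻⁵) = 112,588,664
N ≈ √112,588,664 ≈ 10,610.8

≈ 10600 RPM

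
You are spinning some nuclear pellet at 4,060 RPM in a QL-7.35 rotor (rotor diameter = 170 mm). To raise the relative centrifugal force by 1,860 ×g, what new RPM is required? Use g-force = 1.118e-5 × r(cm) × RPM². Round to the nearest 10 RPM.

N₂ ≈ 6000 RPM

r = 170 mm / 2 = 85 mm = 8.5 cm
Current RCF = 1.118 × 10⁻⁵ × 8.5 × (4060)² = 1.118 × 10⁻⁵ × 8.5 × 16,483,600 ≈ 1,566.4 × g
Target RCF = 1,566.4 + 1,860 = 3,426.4 × g
N² = 3,426.4 / (9.503 × 10⁻⁵) = 36,055,982
N ≈ √36,055,982 ≈ 6,004.7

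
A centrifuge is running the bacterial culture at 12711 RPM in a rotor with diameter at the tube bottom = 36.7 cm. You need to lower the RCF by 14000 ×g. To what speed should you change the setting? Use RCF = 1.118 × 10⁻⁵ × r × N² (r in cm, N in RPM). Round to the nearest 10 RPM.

9660 RPM

r = 36.7 / 2 = 18.35 cm
Current RCF = 1.118 × 10⁻⁵ × 18.35 × (12711)² = 1.118 × 10⁻⁵ × 18.35 × 161,569,521 ≈ 33,146.5 × g
Target RCF = 33,146.5 − 14,000 = 19,146.5 × g
N² = 19,146.5 / (20.5153 × 10⁻⁵) = 93,327,906
N ≈ √93,327,906 ≈ 9,660.6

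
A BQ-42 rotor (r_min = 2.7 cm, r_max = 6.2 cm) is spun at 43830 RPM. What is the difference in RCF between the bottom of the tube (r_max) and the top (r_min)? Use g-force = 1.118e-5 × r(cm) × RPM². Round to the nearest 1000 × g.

75000 g

RCF_max = 1.118 × 10⁻⁵ × 6.2 × (43830)² = 1.118 × 10⁻⁵ × 6.2 × 1,921,068,900 ≈ 133,160.8 × g
RCF_min = 1.118 × 10⁻⁵ × 2.7 × (43830)² = 1.118 × 10⁻⁵ × 2.7 × 1,921,068,900 ≈ 57,989.4 × g
ΔRCF = 133,160.8 − 57,989.4 = 75,171.4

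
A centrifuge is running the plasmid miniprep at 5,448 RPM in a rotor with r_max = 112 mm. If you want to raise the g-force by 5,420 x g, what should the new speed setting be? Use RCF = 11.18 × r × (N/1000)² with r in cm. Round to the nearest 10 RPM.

r = 112 mm = 11.2 cm
Current RCF = 11.18 × 11.2 × (5.448)² = 11.18 × 11.2 × 29.680704 ≈ 3,716.5 × g
Target RCF = 3,716.5 + 5,420 = 9,136.5 × g
(N/1000)² = 9,136.5 / 125.216 = 72.96591
N = 1000 × √72.96591 ≈ 8,542.0

≈ 8540 RPM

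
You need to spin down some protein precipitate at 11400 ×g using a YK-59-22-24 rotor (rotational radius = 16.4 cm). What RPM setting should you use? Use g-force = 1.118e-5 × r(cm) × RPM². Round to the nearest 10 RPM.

11,400 = 1.118 × 10⁻⁵ × 16.4 × N²
N² = 11,400 / (18.3352 × 10⁻⁵) = 62,175,488
N ≈ √62,175,488 ≈ 7,885.1

≈ 7890 RPM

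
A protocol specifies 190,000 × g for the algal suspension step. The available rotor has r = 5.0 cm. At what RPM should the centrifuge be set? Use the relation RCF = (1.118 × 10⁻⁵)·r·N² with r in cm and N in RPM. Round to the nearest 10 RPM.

≈ 58300 RPM

190,000 = 1.118 × 10⁻⁵ × 5 × N²
N² = 190,000 / (5.59 × 10⁻⁵) = 3,398,926,655
N ≈ √3,398,926,655 ≈ 58,300.3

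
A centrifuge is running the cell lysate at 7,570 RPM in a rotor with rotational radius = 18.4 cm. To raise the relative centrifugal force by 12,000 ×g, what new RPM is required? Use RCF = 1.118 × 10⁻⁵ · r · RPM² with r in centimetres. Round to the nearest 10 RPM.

Current RCF = 1.118 × 10⁻⁵ × 18.4 × (7570)² = 1.118 × 10⁻⁵ × 18.4 × 57,304,900 ≈ 11,788.3 × g
Target RCF = 11,788.3 + 12,000 = 23,788.3 × g
N² = 23,788.3 / (20.5712 × 10⁻⁵) = 115,638,854
N ≈ √115,638,854 ≈ 10,753.6

≈ 10750 RPM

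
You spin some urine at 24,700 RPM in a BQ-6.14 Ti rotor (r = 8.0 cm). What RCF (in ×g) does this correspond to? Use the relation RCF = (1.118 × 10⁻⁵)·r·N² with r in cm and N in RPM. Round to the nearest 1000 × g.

RCF ≈ 55000 ×g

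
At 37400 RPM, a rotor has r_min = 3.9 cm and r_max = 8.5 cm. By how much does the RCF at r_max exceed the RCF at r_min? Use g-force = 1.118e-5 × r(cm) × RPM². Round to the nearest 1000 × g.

ΔRCF ≈ 72000 ×g

RCF_max = 1.118 × 10⁻⁵ × 8.5 × (37400)² = 1.118 × 10⁻⁵ × 8.5 × 1,398,760,000 ≈ 132,924.2 × g
RCF_min = 1.118 × 10⁻⁵ × 3.9 × (37400)² = 1.118 × 10⁻⁵ × 3.9 × 1,398,760,000 ≈ 60,988.7 × g
ΔRCF = 132,924.2 − 60,988.7 = 71,935.5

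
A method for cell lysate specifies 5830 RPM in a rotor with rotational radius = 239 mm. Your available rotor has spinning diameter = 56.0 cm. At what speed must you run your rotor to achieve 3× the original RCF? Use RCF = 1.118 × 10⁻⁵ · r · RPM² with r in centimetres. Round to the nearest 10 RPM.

Original rotor: r = 239 mm = 23.9 cm
RCF_original = 1.118 × 10⁻⁵ × 23.9 × (5830)² = 1.118 × 10⁻⁵ × 23.9 × 33,988,900 ≈ 9,081.9 × g
Target RCF = 3 × 9,081.9 ≈ 27,245.7 × g
Your rotor: r = 56.0 / 2 = 28 cm
27,245.7 = 1.118 × 10⁻⁵ × 28 × N²
N² = 27,245.7 / (31.304 × 10⁻⁵) = 87,035,842
N ≈ √87,035,842 ≈ 9,329.3

9330 RPM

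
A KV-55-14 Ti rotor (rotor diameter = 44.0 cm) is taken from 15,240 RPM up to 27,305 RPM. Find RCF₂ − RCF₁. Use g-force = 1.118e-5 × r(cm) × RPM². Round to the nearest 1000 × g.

r = 44.0 / 2 = 22 cm
RCF₁ = 1.118 × 10⁻⁵ × 22 × (15240)² = 1.118 × 10⁻⁵ × 22 × 232,257,600 ≈ 57,126.1 × g
RCF₂ = 1.118 × 10⁻⁵ × 22 × (27305)² = 1.118 × 10⁻⁵ × 22 × 745,563,025 ≈ 183,378.7 × g
Increase = 183,378.7 − 57,126.1 = 126,252.6

≈ 126000 g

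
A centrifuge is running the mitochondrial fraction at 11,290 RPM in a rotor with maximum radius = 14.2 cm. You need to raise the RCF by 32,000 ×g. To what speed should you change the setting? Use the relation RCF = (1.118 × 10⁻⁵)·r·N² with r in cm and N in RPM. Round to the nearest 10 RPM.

Current RCF = 1.118 × 10⁻⁵ × 14.2 × (11290)² = 1.118 × 10⁻⁵ × 14.2 × 127,464,100 ≈ 20,235.7 × g
Target RCF = 20,235.7 + 32,000 = 52,235.7 × g
N² = 52,235.7 / (15.8756 × 10⁻⁵) = 329,031,344
N ≈ √329,031,344 ≈ 18,139.2

N₂ ≈ 18140 RPM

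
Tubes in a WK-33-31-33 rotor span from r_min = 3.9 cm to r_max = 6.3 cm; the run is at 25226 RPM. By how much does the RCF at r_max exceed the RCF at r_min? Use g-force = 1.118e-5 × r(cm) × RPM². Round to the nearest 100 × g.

ΔRCF ≈ 17100 g

RCF_max = 1.118 × 10⁻⁵ × 6.3 × (25226)² = 1.118 × 10⁻⁵ × 6.3 × 636,351,076 ≈ 44,820.8 × g
RCF_min = 1.118 × 10⁻⁵ × 3.9 × (25226)² = 1.118 × 10⁻⁵ × 3.9 × 636,351,076 ≈ 27,746.2 × g
ΔRCF = 44,820.8 − 27,746.2 = 17,074.6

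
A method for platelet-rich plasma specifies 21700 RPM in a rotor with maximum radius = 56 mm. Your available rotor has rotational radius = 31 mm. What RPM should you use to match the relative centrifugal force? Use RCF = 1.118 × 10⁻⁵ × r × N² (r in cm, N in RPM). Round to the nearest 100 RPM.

≈ 29200 RPM

Original rotor: r = 56 mm = 5.6 cm
RCF = 1.118 × 10⁻⁵ × r × N²
RCF_original = 1.118 × 10⁻⁵ × 5.6 × (21700)² = 1.118 × 10⁻⁵ × 5.6 × 470,890,000 ≈ 29,481.5 × g
Your rotor: r = 31 mm = 3.1 cm
29,481.5 = 1.118 × 10⁻⁵ × 3.1 × N²
N² = 29,481.5 / (3.4658 × 10⁻⁵) = 850,640,545
N ≈ √850,640,545 ≈ 29,165.7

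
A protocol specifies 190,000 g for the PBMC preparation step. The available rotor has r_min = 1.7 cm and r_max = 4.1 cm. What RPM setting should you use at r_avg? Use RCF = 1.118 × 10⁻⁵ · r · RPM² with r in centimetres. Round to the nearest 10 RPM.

≈ 76550 RPM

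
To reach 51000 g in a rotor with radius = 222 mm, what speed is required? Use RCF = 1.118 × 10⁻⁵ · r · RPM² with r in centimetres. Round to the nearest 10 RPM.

r = 222 mm = 22.2 cm
51,000 = 1.118 × 10⁻⁵ × 22.2 × N²
N² = 51,000 / (24.8196 × 10⁻⁵) = 205,482,764
N ≈ √205,482,764 ≈ 14,334.7

14330 RPM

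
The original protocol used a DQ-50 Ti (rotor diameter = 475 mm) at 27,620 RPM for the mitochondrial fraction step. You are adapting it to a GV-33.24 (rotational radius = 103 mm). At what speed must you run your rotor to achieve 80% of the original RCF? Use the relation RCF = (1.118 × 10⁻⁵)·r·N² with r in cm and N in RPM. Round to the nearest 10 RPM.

37510 RPM

Original rotor: r = 475 mm / 2 = 237.5 mm = 23.75 cm
RCF_original = 1.118 × 10⁻⁵ × 23.75 × (27620)² = 1.118 × 10⁻⁵ × 23.75 × 762,864,400 ≈ 202,559.6 × g
Target RCF = 0.8 × 202,559.6 ≈ 162,047.7 × g
Your rotor: r = 103 mm = 10.3 cm
162,047.7 = 1.118 × 10⁻⁵ × 10.3 × N²
N² = 162,047.7 / (11.5154 × 10⁻⁵) = 1,407,225,976
N ≈ √1,407,225,976 ≈ 37,513.0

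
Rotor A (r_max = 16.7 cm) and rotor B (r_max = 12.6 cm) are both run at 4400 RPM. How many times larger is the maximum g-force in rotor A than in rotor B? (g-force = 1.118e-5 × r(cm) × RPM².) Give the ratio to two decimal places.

At fixed N, RCF ∝ r, so RCF_A/RCF_B = r_A/r_B = 16.7 / 12.6 = 1.3254.

1.33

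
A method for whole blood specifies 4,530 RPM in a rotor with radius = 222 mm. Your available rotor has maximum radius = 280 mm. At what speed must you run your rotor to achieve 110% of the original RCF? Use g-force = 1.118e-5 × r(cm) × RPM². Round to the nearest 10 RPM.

4230 RPM

Original rotor: r = 222 mm = 22.2 cm
RCF_original = 1.118 × 10⁻⁵ × 22.2 × (4530)² = 1.118 × 10⁻⁵ × 22.2 × 20,520,900 ≈ 5,093.2 × g
Target RCF = 1.1 × 5,093.2 ≈ 5,602.5 × g
Your rotor: r = 280 mm = 28.0 cm
5,602.5 = 1.118 × 10⁻⁵ × 28 × N²
N² = 5,602.5 / (31.304 × 10⁻⁵) = 17,897,074
N ≈ √17,897,074 ≈ 4,230.5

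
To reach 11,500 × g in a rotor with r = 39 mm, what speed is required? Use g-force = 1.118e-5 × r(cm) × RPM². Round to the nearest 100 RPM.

≈ 16200 RPM

r = 39 mm = 3.9 cm
RCF = 1.118 × 10⁻⁵ × r × N²
11,500 = 1.118 × 10⁻⁵ × 3.9 × N²
N² = 11,500 / (4.3602 × 10⁻⁵) = 263,749,369
N ≈ √263,749,369 ≈ 16,240.4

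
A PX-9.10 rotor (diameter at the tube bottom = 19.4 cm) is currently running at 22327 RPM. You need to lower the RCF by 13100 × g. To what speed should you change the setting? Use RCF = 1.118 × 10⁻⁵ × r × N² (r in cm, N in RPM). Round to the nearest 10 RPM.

≈ 19430 RPM

r = 19.4 / 2 = 9.7 cm
Current RCF = 1.118 × 10⁻⁵ × 9.7 × (22327)² = 1.118 × 10⁻⁵ × 9.7 × 498,494,929 ≈ 54,059.8 × g
Target RCF = 54,059.8 − 13,100 = 40,959.8 × g
N² = 40,959.8 / (10.8446 × 10⁻⁵) = 377,697,656
N ≈ √377,697,656 ≈ 19,434.4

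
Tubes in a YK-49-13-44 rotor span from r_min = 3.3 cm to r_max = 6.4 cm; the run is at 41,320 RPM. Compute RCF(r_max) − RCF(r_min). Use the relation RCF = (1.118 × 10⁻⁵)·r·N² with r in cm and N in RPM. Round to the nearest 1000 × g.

ΔRCF = 1.118 × 10⁻⁵ × (r_max − r_min) × N² = 1.118 × 10⁻⁵ × 3.1 × 1,707,342,400 ≈ 59,173.1

ΔRCF ≈ 59000 x g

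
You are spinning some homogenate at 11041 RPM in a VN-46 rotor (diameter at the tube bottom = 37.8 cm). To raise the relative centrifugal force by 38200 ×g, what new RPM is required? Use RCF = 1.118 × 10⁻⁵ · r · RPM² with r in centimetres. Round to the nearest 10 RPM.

17400 RPM

r = 37.8 / 2 = 18.9 cm
Current RCF = 1.118 × 10⁻⁵ × 18.9 × (11041)² = 1.118 × 10⁻⁵ × 18.9 × 121,903,681 ≈ 25,758.5 × g
Target RCF = 25,758.5 + 38,200 = 63,958.5 × g
N² = 63,958.5 / (21.1302 × 10⁻⁵) = 302,687,622
N ≈ √302,687,622 ≈ 17,397.9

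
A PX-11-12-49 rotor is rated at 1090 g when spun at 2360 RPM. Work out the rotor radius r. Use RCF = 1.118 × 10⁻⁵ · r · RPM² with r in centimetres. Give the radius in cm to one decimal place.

1090 = 1.118 × 10⁻⁵ × r × (2360)²
r = 1090 / (1.118 × 10⁻⁵ × 5,569,600) = 1090 / 62.26813 ≈ 17.505 cm

r ≈ 17.5 cm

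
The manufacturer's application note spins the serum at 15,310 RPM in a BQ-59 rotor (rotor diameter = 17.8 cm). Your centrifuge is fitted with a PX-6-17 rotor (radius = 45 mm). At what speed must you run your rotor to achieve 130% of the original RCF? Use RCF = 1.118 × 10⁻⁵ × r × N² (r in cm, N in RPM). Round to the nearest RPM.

24549 RPM

Original rotor: r = 17.8 / 2 = 8.9 cm
RCF_original = 1.118 × 10⁻⁵ × 8.9 × (15310)² = 1.118 × 10⁻⁵ × 8.9 × 234,396,100 ≈ 23,322.9 × g
Target RCF = 1.3 × 23,322.9 ≈ 30,319.8 × g
Your rotor: r = 45 mm = 4.5 cm
30,319.8 = 1.118 × 10⁻⁵ × 4.5 × N²
N² = 30,319.8 / (5.031 × 10⁻⁵) = 602,659,511
N ≈ √602,659,511 ≈ 24,549.1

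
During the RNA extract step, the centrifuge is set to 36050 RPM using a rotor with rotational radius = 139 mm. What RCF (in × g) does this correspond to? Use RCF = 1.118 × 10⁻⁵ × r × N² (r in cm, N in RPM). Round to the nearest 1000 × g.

r = 139 mm = 13.9 cm
RCF = 1.118 × 10⁻⁵ × 13.9 × (36050)² = 1.118 × 10⁻⁵ × 13.9 × 1,299,602,500 ≈ 201,960.8 × g

RCF ≈ 202000 × g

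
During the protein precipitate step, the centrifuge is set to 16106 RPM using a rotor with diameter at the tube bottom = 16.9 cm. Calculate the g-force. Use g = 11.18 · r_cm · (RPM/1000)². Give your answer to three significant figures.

≈ 24500 × g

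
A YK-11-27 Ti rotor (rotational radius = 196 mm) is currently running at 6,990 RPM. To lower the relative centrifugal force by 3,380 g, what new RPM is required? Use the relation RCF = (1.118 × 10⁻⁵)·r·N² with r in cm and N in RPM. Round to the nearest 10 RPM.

≈ 5780 RPM

r = 196 mm = 19.6 cm
Current RCF = 1.118 × 10⁻⁵ × 19.6 × (6990)² = 1.118 × 10⁻⁵ × 19.6 × 48,860,100 ≈ 10,706.6 × g
Target RCF = 10,706.6 − 3,380 = 7,326.6 × g
N² = 7,326.6 / (21.9128 × 10⁻⁵) = 33,435,252
N ≈ √33,435,252 ≈ 5,782.3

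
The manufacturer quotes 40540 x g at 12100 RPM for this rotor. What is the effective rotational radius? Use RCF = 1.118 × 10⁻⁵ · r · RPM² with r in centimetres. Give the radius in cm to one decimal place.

RCF = 1.118 × 10⁻⁵ × r × N²
40540 = 1.118 × 10⁻⁵ × r × (12100)²
r = 40540 / (1.118 × 10⁻⁵ × 146,410,000) = 40540 / 1636.864 ≈ 24.767 cm

r ≈ 24.8 cm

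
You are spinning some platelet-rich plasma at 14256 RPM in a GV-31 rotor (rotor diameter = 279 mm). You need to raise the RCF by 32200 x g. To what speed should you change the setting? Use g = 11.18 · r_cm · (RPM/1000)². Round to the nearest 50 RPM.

r = 279 mm / 2 = 139.5 mm = 13.95 cm
Current RCF = 11.18 × 13.95 × (14.256)² = 11.18 × 13.95 × 203.233536 ≈ 31,696.5 × g
Target RCF = 31,696.5 + 32,200 = 63,896.5 × g
(N/1000)² = 63,896.5 / 155.961 = 409.6954
N = 1000 × √409.6954 ≈ 20,240.9

N₂ ≈ 20250 RPM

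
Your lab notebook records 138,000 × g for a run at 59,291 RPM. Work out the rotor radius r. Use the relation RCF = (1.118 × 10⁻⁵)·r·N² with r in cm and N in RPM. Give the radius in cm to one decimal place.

RCF = 1.118 × 10⁻⁵ × r × N²
138000 = 1.118 × 10⁻⁵ × r × (59291)²
r = 138000 / (1.118 × 10⁻⁵ × 3,515,422,681) = 138000 / 39302.43 ≈ 3.511 cm

r ≈ 3.5 cm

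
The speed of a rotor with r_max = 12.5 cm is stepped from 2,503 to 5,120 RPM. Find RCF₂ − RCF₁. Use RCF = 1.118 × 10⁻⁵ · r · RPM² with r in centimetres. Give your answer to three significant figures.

RCF₁ = 1.118 × 10⁻⁵ × 12.5 × (2503)² = 1.118 × 10⁻⁵ × 12.5 × 6,265,009 ≈ 875.5 × g
RCF₂ = 1.118 × 10⁻⁵ × 12.5 × (5120)² = 1.118 × 10⁻⁵ × 12.5 × 26,214,400 ≈ 3,663.5 × g
Increase = 3,663.5 − 875.5 = 2,788

≈ 2790 g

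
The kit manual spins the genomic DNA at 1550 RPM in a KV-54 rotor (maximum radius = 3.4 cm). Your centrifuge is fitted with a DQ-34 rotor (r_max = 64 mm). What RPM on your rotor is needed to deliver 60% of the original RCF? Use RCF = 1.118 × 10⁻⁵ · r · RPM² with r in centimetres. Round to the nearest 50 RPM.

RCF = 1.118 × 10⁻⁵ × r × N²
RCF_original = 1.118 × 10⁻⁵ × 3.4 × (1550)² = 1.118 × 10⁻⁵ × 3.4 × 2,402,500 ≈ 91.3 × g
Target RCF = 0.6 × 91.3 ≈ 54.8 × g
Your rotor: r = 64 mm = 6.4 cm
54.8 = 1.118 × 10⁻⁵ × 6.4 × N²
N² = 54.8 / (7.1552 × 10⁻⁵) = 765,877
N ≈ √765,877 ≈ 875.1

900 RPM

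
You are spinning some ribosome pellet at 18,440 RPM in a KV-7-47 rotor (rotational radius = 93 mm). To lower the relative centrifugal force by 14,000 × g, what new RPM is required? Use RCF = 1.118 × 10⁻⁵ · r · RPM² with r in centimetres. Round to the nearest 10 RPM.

N₂ ≈ 14330 RPM

r = 93 mm = 9.3 cm
Current RCF = 1.118 × 10⁻⁵ × 9.3 × (18440)² = 1.118 × 10⁻⁵ × 9.3 × 340,033,600 ≈ 35,354.7 × g
Target RCF = 35,354.7 − 14,000 = 21,354.7 × g
N² = 21,354.7 / (10.3974 × 10⁻⁵) = 205,385,000
N ≈ √205,385,000 ≈ 14,331.3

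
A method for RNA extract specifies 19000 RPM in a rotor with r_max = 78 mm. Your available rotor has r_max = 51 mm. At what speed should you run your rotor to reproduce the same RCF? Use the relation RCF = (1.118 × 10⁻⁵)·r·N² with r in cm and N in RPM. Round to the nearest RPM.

Original rotor: r = 78 mm = 7.8 cm
RCF_original = 1.118 × 10⁻⁵ × 7.8 × (19000)² = 1.118 × 10⁻⁵ × 7.8 × 361,000,000 ≈ 31,480.6 × g
Your rotor: r = 51 mm = 5.1 cm
31,480.6 = 1.118 × 10⁻⁵ × 5.1 × N²
N² = 31,480.6 / (5.7018 × 10⁻⁵) = 552,116,875
N ≈ √552,116,875 ≈ 23,497.2

≈ 23497 RPM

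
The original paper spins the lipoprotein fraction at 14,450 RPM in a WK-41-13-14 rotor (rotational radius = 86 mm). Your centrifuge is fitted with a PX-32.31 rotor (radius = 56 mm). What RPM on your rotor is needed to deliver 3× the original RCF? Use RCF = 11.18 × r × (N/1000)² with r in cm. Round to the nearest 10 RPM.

31020 RPM

Original rotor: r = 86 mm = 8.6 cm
RCF = 11.18 × r × (N/1000)²
RCF_original = 11.18 × 8.6 × (14.45)² = 11.18 × 8.6 × 208.8025 ≈ 20,075.9 × g
Target RCF = 3 × 20,075.9 ≈ 60,227.7 × g
Your rotor: r = 56 mm = 5.6 cm
60,227.7 = 11.18 × 5.6 × (N/1000)²
(N/1000)² = 60,227.7 / 62.608 = 961.9809
N = 1000 × √961.9809 ≈ 31,015.8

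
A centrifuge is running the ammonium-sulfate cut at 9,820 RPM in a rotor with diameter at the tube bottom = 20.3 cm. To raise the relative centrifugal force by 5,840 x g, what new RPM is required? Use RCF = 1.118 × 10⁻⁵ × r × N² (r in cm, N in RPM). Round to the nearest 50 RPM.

r = 20.3 / 2 = 10.15 cm
Current RCF = 1.118 × 10⁻⁵ × 10.15 × (9820)² = 1.118 × 10⁻⁵ × 10.15 × 96,432,400 ≈ 10,942.9 × g
Target RCF = 10,942.9 + 5,840 = 16,782.9 × g
N² = 16,782.9 / (11.3477 × 10⁻⁵) = 147,896,931
N ≈ √147,896,931 ≈ 12,161.3

N₂ ≈ 12150 RPM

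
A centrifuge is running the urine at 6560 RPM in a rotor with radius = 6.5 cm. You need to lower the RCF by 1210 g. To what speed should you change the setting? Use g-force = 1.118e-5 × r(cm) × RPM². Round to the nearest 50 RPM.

5150 RPM

Current RCF = 1.118 × 10⁻⁵ × 6.5 × (6560)² = 1.118 × 10⁻⁵ × 6.5 × 43,033,600 ≈ 3,127.3 × g
Target RCF = 3,127.3 − 1,210 = 1,917.3 × g
N² = 1,917.3 / (7.267 × 10⁻⁵) = 26,383,652
N ≈ √26,383,652 ≈ 5,136.5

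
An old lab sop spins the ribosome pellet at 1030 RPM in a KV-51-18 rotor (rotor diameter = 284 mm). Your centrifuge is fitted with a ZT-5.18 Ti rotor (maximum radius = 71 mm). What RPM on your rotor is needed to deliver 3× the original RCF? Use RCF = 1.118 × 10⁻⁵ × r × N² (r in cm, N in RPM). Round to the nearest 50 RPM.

2500 RPM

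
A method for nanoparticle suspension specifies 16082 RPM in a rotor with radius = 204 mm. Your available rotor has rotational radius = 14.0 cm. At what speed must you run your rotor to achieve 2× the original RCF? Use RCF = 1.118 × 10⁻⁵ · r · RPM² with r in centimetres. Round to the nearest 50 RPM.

Original rotor: r = 204 mm = 20.4 cm
RCF_original = 1.118 × 10⁻⁵ × 20.4 × (16082)² = 1.118 × 10⁻⁵ × 20.4 × 258,630,724 ≈ 58,986.4 × g
Target RCF = 2 × 58,986.4 ≈ 117,972.8 × g
117,972.8 = 1.118 × 10⁻⁵ × 14 × N²
N² = 117,972.8 / (15.652 × 10⁻⁵) = 753,723,486
N ≈ √753,723,486 ≈ 27,454.0

27450 RPM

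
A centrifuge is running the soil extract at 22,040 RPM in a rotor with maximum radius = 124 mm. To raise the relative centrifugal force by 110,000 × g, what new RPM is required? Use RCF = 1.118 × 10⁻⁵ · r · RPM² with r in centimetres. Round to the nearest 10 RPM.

≈ 35770 RPM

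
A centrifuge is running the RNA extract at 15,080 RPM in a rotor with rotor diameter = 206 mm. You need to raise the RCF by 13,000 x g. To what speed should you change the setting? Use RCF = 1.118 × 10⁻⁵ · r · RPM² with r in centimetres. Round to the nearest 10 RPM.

18450 RPM

r = 206 mm / 2 = 103 mm = 10.3 cm
Current RCF = 1.118 × 10⁻⁵ × 10.3 × (15080)² = 1.118 × 10⁻⁵ × 10.3 × 227,406,400 ≈ 26,186.8 × g
Target RCF = 26,186.8 + 13,000 = 39,186.8 × g
N² = 39,186.8 / (11.5154 × 10⁻⁵) = 340,299,078
N ≈ √340,299,078 ≈ 18,447.2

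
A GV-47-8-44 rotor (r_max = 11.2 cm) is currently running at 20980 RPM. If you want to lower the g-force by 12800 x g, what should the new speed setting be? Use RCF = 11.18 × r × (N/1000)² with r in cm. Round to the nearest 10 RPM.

18380 RPM

Current RCF = 11.18 × 11.2 × (20.98)² = 11.18 × 11.2 × 440.1604 ≈ 55,115.1 × g
Target RCF = 55,115.1 − 12,800 = 42,315.1 × g
(N/1000)² = 42,315.1 / 125.216 = 337.9368
N = 1000 × √337.9368 ≈ 18,383.1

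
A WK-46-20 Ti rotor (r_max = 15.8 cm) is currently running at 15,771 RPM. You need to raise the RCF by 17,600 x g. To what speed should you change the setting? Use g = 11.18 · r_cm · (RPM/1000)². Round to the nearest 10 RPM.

Current RCF = 11.18 × 15.8 × (15.771)² = 11.18 × 15.8 × 248.724441 ≈ 43,935.7 × g
Target RCF = 43,935.7 + 17,600 = 61,535.7 × g
(N/1000)² = 61,535.7 / 176.644 = 348.36
N = 1000 × √348.36 ≈ 18,664.4

18660 RPM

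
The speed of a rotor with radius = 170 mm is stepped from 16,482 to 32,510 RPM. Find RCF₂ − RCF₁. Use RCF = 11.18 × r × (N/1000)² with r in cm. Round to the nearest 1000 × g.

149000 g

r = 170 mm = 17.0 cm
RCF₁ = 11.18 × 17 × (16.482)² = 11.18 × 17 × 271.656324 ≈ 51,631 × g
RCF₂ = 11.18 × 17 × (32.51)² = 11.18 × 17 × 1,056.9001 ≈ 200,874.4 × g
Increase = 200,874.4 − 51,631 = 149,243.4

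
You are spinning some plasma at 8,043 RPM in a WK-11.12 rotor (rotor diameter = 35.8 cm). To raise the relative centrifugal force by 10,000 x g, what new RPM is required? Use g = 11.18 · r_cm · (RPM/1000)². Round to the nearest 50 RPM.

10700 RPM

r = 35.8 / 2 = 17.9 cm
Current RCF = 11.18 × 17.9 × (8.043)² = 11.18 × 17.9 × 64.689849 ≈ 12,945.9 × g
Target RCF = 12,945.9 + 10,000 = 22,945.9 × g
(N/1000)² = 22,945.9 / 200.122 = 114.6596
N = 1000 × √114.6596 ≈ 10,707.9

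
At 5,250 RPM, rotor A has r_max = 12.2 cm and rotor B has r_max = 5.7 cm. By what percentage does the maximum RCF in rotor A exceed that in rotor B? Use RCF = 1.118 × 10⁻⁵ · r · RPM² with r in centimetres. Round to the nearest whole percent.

114%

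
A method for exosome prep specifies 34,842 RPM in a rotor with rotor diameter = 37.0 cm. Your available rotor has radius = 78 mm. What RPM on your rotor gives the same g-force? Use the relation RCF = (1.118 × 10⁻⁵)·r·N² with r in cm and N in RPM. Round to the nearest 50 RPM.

53650 RPM

Original rotor: r = 37.0 / 2 = 18.5 cm
RCF_original = 1.118 × 10⁻⁵ × 18.5 × (34842)² = 1.118 × 10⁻⁵ × 18.5 × 1,213,964,964 ≈ 251,084.4 × g
Your rotor: r = 78 mm = 7.8 cm
251,084.4 = 1.118 × 10⁻⁵ × 7.8 × N²
N² = 251,084.4 / (8.7204 × 10⁻⁵) = 2,879,276,180
N ≈ √2,879,276,180 ≈ 53,658.9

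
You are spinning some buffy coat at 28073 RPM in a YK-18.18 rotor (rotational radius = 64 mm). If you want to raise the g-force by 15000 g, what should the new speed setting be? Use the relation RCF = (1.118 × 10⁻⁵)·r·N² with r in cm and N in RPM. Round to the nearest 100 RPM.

r = 64 mm = 6.4 cm
Current RCF = 1.118 × 10⁻⁵ × 6.4 × (28073)² = 1.118 × 10⁻⁵ × 6.4 × 788,093,329 ≈ 56,389.7 × g
Target RCF = 56,389.7 + 15,000 = 71,389.7 × g
N² = 71,389.7 / (7.1552 × 10⁻⁵) = 997,731,720
N ≈ √997,731,720 ≈ 31,586.9

N₂ ≈ 31600 RPM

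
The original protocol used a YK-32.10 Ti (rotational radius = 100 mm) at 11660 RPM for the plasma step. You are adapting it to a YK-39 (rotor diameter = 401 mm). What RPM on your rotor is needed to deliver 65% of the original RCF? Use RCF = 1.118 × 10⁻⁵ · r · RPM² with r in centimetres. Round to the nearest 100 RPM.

≈ 6600 RPM

Original rotor: r = 100 mm = 10.0 cm
RCF = 1.118 × 10⁻⁵ × r × N²
RCF_original = 1.118 × 10⁻⁵ × 10 × (11660)² = 1.118 × 10⁻⁵ × 10 × 135,955,600 ≈ 15,199.8 × g
Target RCF = 0.65 × 15,199.8 ≈ 9,879.9 × g
Your rotor: r = 401 mm / 2 = 200.5 mm = 20.05 cm
9,879.9 = 1.118 × 10⁻⁵ × 20.05 × N²
N² = 9,879.9 / (22.4159 × 10⁻⁵) = 44,075,411
N ≈ √44,075,411 ≈ 6,638.9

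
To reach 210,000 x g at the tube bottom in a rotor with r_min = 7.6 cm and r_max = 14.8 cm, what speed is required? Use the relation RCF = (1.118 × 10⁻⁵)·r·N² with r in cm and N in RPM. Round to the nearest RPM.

≈ 35625 RPM

Use r_max = 14.8 cm.
RCF = 1.118 × 10⁻⁵ × r × N²
210,000 = 1.118 × 10⁻⁵ × 14.8 × N²
N² = 210,000 / (16.5464 × 10⁻⁵) = 1,269,158,246
N ≈ √1,269,158,246 ≈ 35,625.2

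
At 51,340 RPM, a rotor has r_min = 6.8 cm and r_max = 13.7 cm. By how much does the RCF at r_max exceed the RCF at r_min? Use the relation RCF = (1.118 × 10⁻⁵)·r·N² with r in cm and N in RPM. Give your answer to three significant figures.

≈ 203000 g

ΔRCF = 1.118 × 10⁻⁵ × (r_max − r_min) × N² = 1.118 × 10⁻⁵ × 6.9 × 2,635,795,600 ≈ 203,330.5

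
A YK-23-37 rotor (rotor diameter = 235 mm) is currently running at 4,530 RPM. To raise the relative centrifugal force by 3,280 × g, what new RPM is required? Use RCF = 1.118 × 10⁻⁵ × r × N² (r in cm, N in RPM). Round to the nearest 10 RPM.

r = 235 mm / 2 = 117.5 mm = 11.75 cm
Current RCF = 1.118 × 10⁻⁵ × 11.75 × (4530)² = 1.118 × 10⁻⁵ × 11.75 × 20,520,900 ≈ 2,695.7 × g
Target RCF = 2,695.7 + 3,280 = 5,975.7 × g
N² = 5,975.7 / (13.1365 × 10⁻⁵) = 45,489,286
N ≈ √45,489,286 ≈ 6,744.6

6740 RPM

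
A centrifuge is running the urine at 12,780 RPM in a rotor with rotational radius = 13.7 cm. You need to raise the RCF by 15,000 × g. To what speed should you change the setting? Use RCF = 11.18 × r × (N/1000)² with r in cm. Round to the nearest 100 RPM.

16200 RPM

Current RCF = 11.18 × 13.7 × (12.78)² = 11.18 × 13.7 × 163.3284 ≈ 25,016.4 × g
Target RCF = 25,016.4 + 15,000 = 40,016.4 × g
(N/1000)² = 40,016.4 / 153.166 = 261.2616
N = 1000 × √261.2616 ≈ 16,163.6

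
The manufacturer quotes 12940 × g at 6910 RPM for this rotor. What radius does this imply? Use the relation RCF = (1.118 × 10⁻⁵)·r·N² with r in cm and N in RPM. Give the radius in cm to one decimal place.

12940 = 1.118 × 10⁻⁵ × r × (6910)²
r = 12940 / (1.118 × 10⁻⁵ × 47,748,100) = 12940 / 533.8238 ≈ 24.240 cm

r ≈ 24.2 cm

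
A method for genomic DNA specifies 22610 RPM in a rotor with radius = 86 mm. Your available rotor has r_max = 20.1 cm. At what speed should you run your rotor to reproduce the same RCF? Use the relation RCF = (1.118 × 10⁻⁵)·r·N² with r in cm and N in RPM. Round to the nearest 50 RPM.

≈ 14800 RPM

Original rotor: r = 86 mm = 8.6 cm
RCF = 1.118 × 10⁻⁵ × r × N²
RCF_original = 1.118 × 10⁻⁵ × 8.6 × (22610)² = 1.118 × 10⁻⁵ × 8.6 × 511,212,100 ≈ 49,152 × g
49,152 = 1.118 × 10⁻⁵ × 20.1 × N²
N² = 49,152 / (22.4718 × 10⁻⁵) = 218,727,472
N ≈ √218,727,472 ≈ 14,789.4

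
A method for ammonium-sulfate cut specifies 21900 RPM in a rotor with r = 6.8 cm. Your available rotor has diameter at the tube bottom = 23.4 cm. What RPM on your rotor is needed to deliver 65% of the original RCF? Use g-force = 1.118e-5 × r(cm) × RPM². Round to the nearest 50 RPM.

RCF = 1.118 × 10⁻⁵ × r × N²
RCF_original = 1.118 × 10⁻⁵ × 6.8 × (21900)² = 1.118 × 10⁻⁵ × 6.8 × 479,610,000 ≈ 36,461.9 × g
Target RCF = 0.65 × 36,461.9 ≈ 23,700.2 × g
Your rotor: r = 23.4 / 2 = 11.7 cm
23,700.2 = 1.118 × 10⁻⁵ × 11.7 × N²
N² = 23,700.2 / (13.0806 × 10⁻⁵) = 181,185,878
N ≈ √181,185,878 ≈ 13,460.5

≈ 13450 RPM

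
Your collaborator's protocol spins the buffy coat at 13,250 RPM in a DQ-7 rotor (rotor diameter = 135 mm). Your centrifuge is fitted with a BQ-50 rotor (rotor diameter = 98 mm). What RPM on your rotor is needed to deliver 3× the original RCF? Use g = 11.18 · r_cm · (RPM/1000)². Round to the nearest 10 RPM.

Original rotor: r = 135 mm / 2 = 67.5 mm = 6.75 cm
RCF = 11.18 × r × (N/1000)²
RCF_original = 11.18 × 6.75 × (13.25)² = 11.18 × 6.75 × 175.5625 ≈ 13,248.8 × g
Target RCF = 3 × 13,248.8 ≈ 39,746.4 × g
Your rotor: r = 98 mm / 2 = 49 mm = 4.9 cm
39,746.4 = 11.18 × 4.9 × (N/1000)²
(N/1000)² = 39,746.4 / 54.782 = 725.5376
N = 1000 × √725.5376 ≈ 26,935.8

≈ 26940 RPM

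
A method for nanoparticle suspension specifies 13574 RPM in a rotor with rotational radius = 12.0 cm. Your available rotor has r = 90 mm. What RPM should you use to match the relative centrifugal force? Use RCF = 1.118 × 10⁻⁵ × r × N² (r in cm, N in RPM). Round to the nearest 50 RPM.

RCF_original = 1.118 × 10⁻⁵ × 12 × (13574)² = 1.118 × 10⁻⁵ × 12 × 184,253,476 ≈ 24,719.4 × g
Your rotor: r = 90 mm = 9.0 cm
24,719.4 = 1.118 × 10⁻⁵ × 9 × N²
N² = 24,719.4 / (10.062 × 10⁻⁵) = 245,670,841
N ≈ √245,670,841 ≈ 15,673.9

15650 RPM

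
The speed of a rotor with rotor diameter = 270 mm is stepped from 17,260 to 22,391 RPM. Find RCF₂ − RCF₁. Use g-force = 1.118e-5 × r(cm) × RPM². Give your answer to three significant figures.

r = 270 mm / 2 = 135 mm = 13.5 cm
RCF₁ = 1.118 × 10⁻⁵ × 13.5 × (17260)² = 1.118 × 10⁻⁵ × 13.5 × 297,907,600 ≈ 44,963.2 × g
RCF₂ = 1.118 × 10⁻⁵ × 13.5 × (22391)² = 1.118 × 10⁻⁵ × 13.5 × 501,356,881 ≈ 75,669.8 × g
Increase = 75,669.8 − 44,963.2 = 30,706.6

30700 ×g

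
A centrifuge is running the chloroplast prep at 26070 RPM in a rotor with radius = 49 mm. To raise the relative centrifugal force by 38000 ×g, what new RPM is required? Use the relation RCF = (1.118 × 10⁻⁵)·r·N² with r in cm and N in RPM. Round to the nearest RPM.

r = 49 mm = 4.9 cm
Current RCF = 1.118 × 10⁻⁵ × 4.9 × (26070)² = 1.118 × 10⁻⁵ × 4.9 × 679,644,900 ≈ 37,232.3 × g
Target RCF = 37,232.3 + 38,000 = 75,232.3 × g
N² = 75,232.3 / (5.4782 × 10⁻⁵) = 1,373,303,275
N ≈ √1,373,303,275 ≈ 37,058.1

≈ 37058 RPM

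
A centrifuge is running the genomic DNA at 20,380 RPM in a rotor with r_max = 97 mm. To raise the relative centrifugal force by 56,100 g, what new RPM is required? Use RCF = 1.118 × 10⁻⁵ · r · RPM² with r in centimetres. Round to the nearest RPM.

≈ 30539 RPM

r = 97 mm = 9.7 cm
Current RCF = 1.118 × 10⁻⁵ × 9.7 × (20380)² = 1.118 × 10⁻⁵ × 9.7 × 415,344,400 ≈ 45,042.4 × g
Target RCF = 45,042.4 + 56,100 = 101,142.4 × g
N² = 101,142.4 / (10.8446 × 10⁻⁵) = 932,652,196
N ≈ √932,652,196 ≈ 30,539.4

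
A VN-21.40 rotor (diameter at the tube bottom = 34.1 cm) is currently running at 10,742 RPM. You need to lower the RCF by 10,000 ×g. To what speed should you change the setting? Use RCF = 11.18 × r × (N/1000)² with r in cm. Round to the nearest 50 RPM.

r = 34.1 / 2 = 17.05 cm
Current RCF = 11.18 × 17.05 × (10.742)² = 11.18 × 17.05 × 115.390564 ≈ 21,995.6 × g
Target RCF = 21,995.6 − 10,000 = 11,995.6 × g
(N/1000)² = 11,995.6 / 190.619 = 62.92972
N = 1000 × √62.92972 ≈ 7,932.8

N₂ ≈ 7950 RPM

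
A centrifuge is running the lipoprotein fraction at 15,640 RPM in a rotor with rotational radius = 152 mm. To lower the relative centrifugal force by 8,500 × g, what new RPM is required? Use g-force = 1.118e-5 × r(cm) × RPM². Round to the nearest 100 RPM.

13900 RPM

r = 152 mm = 15.2 cm
Current RCF = 1.118 × 10⁻⁵ × 15.2 × (15640)² = 1.118 × 10⁻⁵ × 15.2 × 244,609,600 ≈ 41,568 × g
Target RCF = 41,568 − 8,500 = 33,068 × g
N² = 33,068 / (16.9936 × 10⁻⁵) = 194,590,905
N ≈ √194,590,905 ≈ 13,949.6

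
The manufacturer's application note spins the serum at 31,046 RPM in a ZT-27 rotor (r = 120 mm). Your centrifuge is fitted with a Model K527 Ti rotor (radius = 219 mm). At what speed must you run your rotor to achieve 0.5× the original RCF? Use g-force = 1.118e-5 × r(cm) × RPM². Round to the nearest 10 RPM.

Original rotor: r = 120 mm = 12.0 cm
RCF_original = 1.118 × 10⁻⁵ × 12 × (31046)² = 1.118 × 10⁻⁵ × 12 × 963,854,116 ≈ 129,310.7 × g
Target RCF = 0.5 × 129,310.7 ≈ 64,655.3 × g
Your rotor: r = 219 mm = 21.9 cm
64,655.3 = 1.118 × 10⁻⁵ × 21.9 × N²
N² = 64,655.3 / (24.4842 × 10⁻⁵) = 264,069,482
N ≈ √264,069,482 ≈ 16,250.2

≈ 16250 RPM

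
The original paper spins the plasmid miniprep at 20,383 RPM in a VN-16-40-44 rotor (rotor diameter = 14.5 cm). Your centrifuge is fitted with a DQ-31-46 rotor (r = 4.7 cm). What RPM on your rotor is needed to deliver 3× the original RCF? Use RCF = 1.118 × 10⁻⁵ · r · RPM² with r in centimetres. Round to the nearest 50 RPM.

≈ 43850 RPM

Original rotor: r = 14.5 / 2 = 7.25 cm
RCF_original = 1.118 × 10⁻⁵ × 7.25 × (20383)² = 1.118 × 10⁻⁵ × 7.25 × 415,466,689 ≈ 33,675.7 × g
Target RCF = 3 × 33,675.7 ≈ 101,027.1 × g
101,027.1 = 1.118 × 10⁻⁵ × 4.7 × N²
N² = 101,027.1 / (5.2546 × 10⁻⁵) = 1,922,641,114
N ≈ √1,922,641,114 ≈ 43,847.9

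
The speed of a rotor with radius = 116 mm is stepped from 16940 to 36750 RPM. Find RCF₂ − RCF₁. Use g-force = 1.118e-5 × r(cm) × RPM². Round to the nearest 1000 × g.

r = 116 mm = 11.6 cm
RCF₁ = 1.118 × 10⁻⁵ × 11.6 × (16940)² = 1.118 × 10⁻⁵ × 11.6 × 286,963,600 ≈ 37,215.7 × g
RCF₂ = 1.118 × 10⁻⁵ × 11.6 × (36750)² = 1.118 × 10⁻⁵ × 11.6 × 1,350,562,500 ≈ 175,151.7 × g
Increase = 175,151.7 − 37,215.7 = 137,936

≈ 138000 ×g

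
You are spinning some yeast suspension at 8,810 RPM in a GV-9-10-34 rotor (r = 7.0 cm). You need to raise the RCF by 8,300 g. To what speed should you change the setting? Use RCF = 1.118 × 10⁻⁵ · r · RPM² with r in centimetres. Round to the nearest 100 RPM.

≈ 13600 RPM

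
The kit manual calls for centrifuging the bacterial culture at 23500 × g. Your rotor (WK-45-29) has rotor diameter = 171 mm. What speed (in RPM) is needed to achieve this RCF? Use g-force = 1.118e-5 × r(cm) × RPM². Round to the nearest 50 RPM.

N ≈ 15700 RPM

r = 171 mm / 2 = 85.5 mm = 8.55 cm
RCF = 1.118 × 10⁻⁵ × r × N²
23,500 = 1.118 × 10⁻⁵ × 8.55 × N²
N² = 23,500 / (9.5589 × 10⁻⁵) = 245,844,187
N ≈ √245,844,187 ≈ 15,679.4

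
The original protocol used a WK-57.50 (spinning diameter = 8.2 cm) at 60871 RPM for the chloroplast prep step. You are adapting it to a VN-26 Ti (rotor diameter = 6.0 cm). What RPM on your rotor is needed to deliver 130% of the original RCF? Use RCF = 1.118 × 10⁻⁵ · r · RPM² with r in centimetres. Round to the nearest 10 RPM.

≈ 81140 RPM

Original rotor: r = 8.2 / 2 = 4.1 cm
RCF_original = 1.118 × 10⁻⁵ × 4.1 × (60871)² = 1.118 × 10⁻⁵ × 4.1 × 3,705,278,641 ≈ 169,842.6 × g
Target RCF = 1.3 × 169,842.6 ≈ 220,795.4 × g
Your rotor: r = 6.0 / 2 = 3 cm
220,795.4 = 1.118 × 10⁻⁵ × 3 × N²
N² = 220,795.4 / (3.354 × 10⁻⁵) = 6,583,047,108
N ≈ √6,583,047,108 ≈ 81,136.0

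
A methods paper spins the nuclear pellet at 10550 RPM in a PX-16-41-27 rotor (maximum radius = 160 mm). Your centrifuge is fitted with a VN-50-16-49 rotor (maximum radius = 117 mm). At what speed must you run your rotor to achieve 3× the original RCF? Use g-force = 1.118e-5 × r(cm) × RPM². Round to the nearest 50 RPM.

Original rotor: r = 160 mm = 16.0 cm
RCF = 1.118 × 10⁻⁵ × r × N²
RCF_original = 1.118 × 10⁻⁵ × 16 × (10550)² = 1.118 × 10⁻⁵ × 16 × 111,302,500 ≈ 19,909.8 × g
Target RCF = 3 × 19,909.8 ≈ 59,729.4 × g
Your rotor: r = 117 mm = 11.7 cm
59,729.4 = 1.118 × 10⁻⁵ × 11.7 × N²
N² = 59,729.4 / (13.0806 × 10⁻⁵) = 456,625,843
N ≈ √456,625,843 ≈ 21,368.8

≈ 21350 RPM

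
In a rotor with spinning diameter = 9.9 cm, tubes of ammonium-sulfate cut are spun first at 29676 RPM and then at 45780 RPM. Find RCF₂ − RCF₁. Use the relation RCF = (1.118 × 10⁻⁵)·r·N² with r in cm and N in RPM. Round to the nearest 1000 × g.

r = 9.9 / 2 = 4.95 cm
RCF₁ = 1.118 × 10⁻⁵ × 4.95 × (29676)² = 1.118 × 10⁻⁵ × 4.95 × 880,664,976 ≈ 48,736.9 × g
RCF₂ = 1.118 × 10⁻⁵ × 4.95 × (45780)² = 1.118 × 10⁻⁵ × 4.95 × 2,095,808,400 ≈ 115,984.1 × g
Increase = 115,984.1 − 48,736.9 = 67,247.2

≈ 67000 × g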